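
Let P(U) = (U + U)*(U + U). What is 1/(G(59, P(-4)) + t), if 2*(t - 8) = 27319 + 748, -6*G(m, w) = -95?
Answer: 3/42172 ≈ 7.1137e-5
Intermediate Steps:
P(U) = 4*U**2 (P(U) = (2*U)*(2*U) = 4*U**2)
G(m, w) = 95/6 (G(m, w) = -1/6*(-95) = 95/6)
t = 28083/2 (t = 8 + (27319 + 748)/2 = 8 + (1/2)*28067 = 8 + 28067/2 = 28083/2 ≈ 14042.)
1/(G(59, P(-4)) + t) = 1/(95/6 + 28083/2) = 1/(42172/3) = 3/42172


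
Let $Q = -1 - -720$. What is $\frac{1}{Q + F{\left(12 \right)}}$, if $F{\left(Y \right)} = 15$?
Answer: $\frac{1}{734} \approx 0.0013624$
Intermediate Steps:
$Q = 719$ ($Q = -1 + 720 = 719$)
$\frac{1}{Q + F{\left(12 \right)}} = \frac{1}{719 + 15} = \frac{1}{734}$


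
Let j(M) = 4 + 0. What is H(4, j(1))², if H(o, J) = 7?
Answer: 49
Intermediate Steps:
j(M) = 4
H(4, j(1))² = 7² = 49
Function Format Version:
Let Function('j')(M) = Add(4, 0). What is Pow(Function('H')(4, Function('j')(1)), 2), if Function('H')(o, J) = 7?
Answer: 49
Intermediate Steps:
Function('j')(M) = 4
Pow(Function('H')(4, Function('j')(1)), 2) = Pow(7, 2) = 49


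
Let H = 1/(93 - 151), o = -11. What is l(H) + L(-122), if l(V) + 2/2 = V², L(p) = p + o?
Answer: -450775/3364 ≈ -134.00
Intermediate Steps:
L(p) = -11 + p (L(p) = p - 11 = -11 + p)
H = -1/58 (H = 1/(-58) = -1/58 ≈ -0.017241)
l(V) = -1 + V²
l(H) + L(-122) = (-1 + (-1/58)²) + (-11 - 122) = (-1 + 1/3364) - 133 = -3363/3364 - 133 = -450775/3364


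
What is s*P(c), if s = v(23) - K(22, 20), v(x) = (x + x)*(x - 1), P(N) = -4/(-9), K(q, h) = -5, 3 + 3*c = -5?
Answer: 452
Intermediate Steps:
c = -8/3 (c = -1 + (1/3)*(-5) = -1 - 5/3 = -8/3 ≈ -2.6667)
P(N) = 4/9 (P(N) = -4*(-1/9) = 4/9)
v(x) = 2*x*(-1 + x) (v(x) = (2*x)*(-1 + x) = 2*x*(-1 + x))
s = 1017 (s = 2*23*(-1 + 23) - 1*(-5) = 2*23*22 + 5 = 1012 + 5 = 1017)
s*P(c) = 1017*(4/9) = 452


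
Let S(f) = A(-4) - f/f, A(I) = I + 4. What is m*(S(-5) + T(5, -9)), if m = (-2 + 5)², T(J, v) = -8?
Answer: -81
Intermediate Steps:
A(I) = 4 + I
m = 9 (m = 3² = 9)
S(f) = -1 (S(f) = (4 - 4) - f/f = 0 - 1*1 = 0 - 1 = -1)
m*(S(-5) + T(5, -9)) = 9*(-1 - 8) = 9*(-9) = -81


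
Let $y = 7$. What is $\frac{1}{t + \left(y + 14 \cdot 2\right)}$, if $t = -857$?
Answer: $- \frac{1}{822} \approx -0.0012165$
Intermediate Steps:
$\frac{1}{t + \left(y + 14 \cdot 2\right)} = \frac{1}{-857 + \left(7 + 14 \cdot 2\right)} = \frac{1}{-857 + \left(7 + 28\right)} = \frac{1}{-857 + 35} = \frac{1}{-822} = - \frac{1}{822}$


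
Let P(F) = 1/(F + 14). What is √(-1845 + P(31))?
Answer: 4*I*√25945/15 ≈ 42.953*I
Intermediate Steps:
P(F) = 1/(14 + F)
√(-1845 + P(31)) = √(-1845 + 1/(14 + 31)) = √(-1845 + 1/45) = √(-83024/45) = 4*I*√25945/15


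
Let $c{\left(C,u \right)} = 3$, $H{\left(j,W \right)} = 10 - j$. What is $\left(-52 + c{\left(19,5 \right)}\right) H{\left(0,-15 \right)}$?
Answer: $-490$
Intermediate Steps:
$\left(-52 + c{\left(19,5 \right)}\right) H{\left(0,-15 \right)} = \left(-52 + 3\right) \left(10 - 0\right) = - 49 \left(10 + 0\right) = \left(-49\right) 10 = -490$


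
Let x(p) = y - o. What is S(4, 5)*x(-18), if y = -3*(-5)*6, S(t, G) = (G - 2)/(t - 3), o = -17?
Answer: 321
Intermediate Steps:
S(t, G) = (-2 + G)/(-3 + t)
y = 90 (y = 15*6 = 90)
x(p) = 107 (x(p) = 90 - 1*(-17) = 90 + 17 = 107)
S(4, 5)*x(-18) = ((-2 + 5)/(-3 + 4))*107 = (3/1)*107 = (1*3)*107 = 3*107 = 321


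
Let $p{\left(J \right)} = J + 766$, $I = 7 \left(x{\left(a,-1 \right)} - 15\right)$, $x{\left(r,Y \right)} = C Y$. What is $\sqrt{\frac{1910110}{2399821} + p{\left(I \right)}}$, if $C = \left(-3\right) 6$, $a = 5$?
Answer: $\frac{\sqrt{4537027756906577}}{2399821} \approx 28.068$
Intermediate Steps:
$C = -18$
$x{\left(r,Y \right)} = - 18 Y$
$I = 21$ ($I = 7 \left(\left(-18\right) \left(-1\right) - 15\right) = 7 \left(18 - 15\right) = 7 \cdot 3 = 21$)
$p{\left(J \right)} = 766 + J$
$\sqrt{\frac{1910110}{2399821} + p{\left(I \right)}} = \sqrt{\frac{1910110}{2399821} + \left(766 + 21\right)} = \sqrt{1910110 \cdot \frac{1}{2399821} + 787} = \sqrt{\frac{1910110}{2399821} + 787} = \sqrt{\frac{1890569237}{2399821}} = \frac{\sqrt{4537027756906577}}{2399821}$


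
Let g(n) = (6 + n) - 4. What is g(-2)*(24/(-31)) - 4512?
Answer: -4512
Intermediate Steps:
g(n) = 2 + n
g(-2)*(24/(-31)) - 4512 = (2 - 2)*(24/(-31)) - 4512 = 0*(24*(-1/31)) - 4512 = 0*(-24/31) - 4512 = 0 - 4512 = -4512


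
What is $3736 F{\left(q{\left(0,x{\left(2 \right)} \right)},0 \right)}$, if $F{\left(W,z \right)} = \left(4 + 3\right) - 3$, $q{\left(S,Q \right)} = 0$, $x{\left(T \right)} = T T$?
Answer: $14944$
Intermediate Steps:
$x{\left(T \right)} = T^{2}$
$F{\left(W,z \right)} = 4$ ($F{\left(W,z \right)} = 7 - 3 = 4$)
$3736 F{\left(q{\left(0,x{\left(2 \right)} \right)},0 \right)} = 3736 \cdot 4 = 14944$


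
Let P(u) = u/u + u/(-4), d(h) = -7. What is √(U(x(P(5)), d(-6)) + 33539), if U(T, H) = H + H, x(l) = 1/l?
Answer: 15*√149 ≈ 183.10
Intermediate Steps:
P(u) = 1 - u/4 (P(u) = 1 + u*(-¼) = 1 - u/4)
U(T, H) = 2*H
√(U(x(P(5)), d(-6)) + 33539) = √(2*(-7) + 33539) = √(-14 + 33539) = √33525 = 15*√149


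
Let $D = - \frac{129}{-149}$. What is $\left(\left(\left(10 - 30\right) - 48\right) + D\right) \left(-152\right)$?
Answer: $\frac{1520456}{149} \approx 10204.0$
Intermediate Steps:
$D = \frac{129}{149}$ ($D = \left(-129\right) \left(- \frac{1}{149}\right) = \frac{129}{149} \approx 0.86577$)
$\left(\left(\left(10 - 30\right) - 48\right) + D\right) \left(-152\right) = \left(\left(\left(10 - 30\right) - 48\right) + \frac{129}{149}\right) \left(-152\right) = \left(\left(-20 - 48\right) + \frac{129}{149}\right) \left(-152\right) = \left(-68 + \frac{129}{149}\right) \left(-152\right) = \left(- \frac{10003}{149}\right) \left(-152\right) = \frac{1520456}{149}$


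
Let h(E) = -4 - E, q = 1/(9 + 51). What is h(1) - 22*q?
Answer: -161/30 ≈ -5.3667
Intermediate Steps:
q = 1/60 ≈ 0.016667
h(1) - 22*q = (-4 - 1*1) - 22*1/60 = (-4 - 1) - 11/30 = -5 - 11/30 = -161/30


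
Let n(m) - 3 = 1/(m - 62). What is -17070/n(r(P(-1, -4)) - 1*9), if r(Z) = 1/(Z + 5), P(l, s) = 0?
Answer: -6042780/1057 ≈ -5716.9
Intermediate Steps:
r(Z) = 1/(5 + Z)
n(m) = 3 + 1/(-62 + m) (n(m) = 3 + 1/(m - 62) = 3 + 1/(-62 + m))
-17070/n(r(P(-1, -4)) - 1*9) = -17070*(-62 + (1/(5 + 0) - 1*9))/(-185 + 3*(1/(5 + 0) - 1*9)) = -17070*(-62 + (1/5 - 9))/(-185 + 3*(1/5 - 9)) = -17070*(-62 + (⅕ - 9))/(-185 + 3*(⅕ - 9)) = -17070*(-62 - 44/5)/(-185 + 3*(-44/5)) = -17070*(-354/(5*(-185 - 132/5))) = -17070/((-5/354*(-1057/5))) = -17070/1057/354 = -17070*354/1057 = -6042780/1057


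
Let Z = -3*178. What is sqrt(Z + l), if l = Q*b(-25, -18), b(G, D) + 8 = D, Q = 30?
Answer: 3*I*sqrt(146) ≈ 36.249*I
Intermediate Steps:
b(G, D) = -8 + D
Z = -534
l = -780 (l = 30*(-8 - 18) = 30*(-26) = -780)
sqrt(Z + l) = sqrt(-534 - 780) = sqrt(-1314) = 3*I*sqrt(146)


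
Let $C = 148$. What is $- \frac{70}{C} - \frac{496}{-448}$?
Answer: $\frac{657}{1036} \approx 0.63417$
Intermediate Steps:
$- \frac{70}{C} - \frac{496}{-448} = - \frac{70}{148} - \frac{496}{-448} = \left(-70\right) \frac{1}{148} - - \frac{31}{28} = - \frac{35}{74} + \frac{31}{28} = \frac{657}{1036}$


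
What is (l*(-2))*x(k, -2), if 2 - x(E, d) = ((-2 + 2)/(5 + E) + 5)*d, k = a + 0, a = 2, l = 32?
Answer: -768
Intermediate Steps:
k = 2 (k = 2 + 0 = 2)
x(E, d) = 2 - 5*d (x(E, d) = 2 - ((-2 + 2)/(5 + E) + 5)*d = 2 - (0/(5 + E) + 5)*d = 2 - (0 + 5)*d = 2 - 5*d)
(l*(-2))*x(k, -2) = (32*(-2))*(2 - 5*(-2)) = -64*(2 + 10) = -64*12 = -768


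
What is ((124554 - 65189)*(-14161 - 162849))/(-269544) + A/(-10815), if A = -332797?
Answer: 6318659546351/161951020 ≈ 39016.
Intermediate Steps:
((124554 - 65189)*(-14161 - 162849))/(-269544) + A/(-10815) = ((124554 - 65189)*(-14161 - 162849))/(-269544) - 332797/(-10815) = (59365*(-177010))*(-1/269544) - 332797*(-1/10815) = -10508198650*(-1/269544) + 332797/10815 = 5254099325/134772 + 332797/10815 = 6318659546351/161951020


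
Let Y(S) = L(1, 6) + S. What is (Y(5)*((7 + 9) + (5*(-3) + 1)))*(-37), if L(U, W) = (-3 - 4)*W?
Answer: 2738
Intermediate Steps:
L(U, W) = -7*W
Y(S) = -42 + S (Y(S) = -7*6 + S = -42 + S)
(Y(5)*((7 + 9) + (5*(-3) + 1)))*(-37) = ((-42 + 5)*((7 + 9) + (5*(-3) + 1)))*(-37) = -37*(16 + (-15 + 1))*(-37) = -37*(16 - 14)*(-37) = -37*2*(-37) = -74*(-37) = 2738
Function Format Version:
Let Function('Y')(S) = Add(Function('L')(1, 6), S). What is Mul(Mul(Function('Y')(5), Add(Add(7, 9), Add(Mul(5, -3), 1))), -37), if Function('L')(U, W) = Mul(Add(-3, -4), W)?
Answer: 2738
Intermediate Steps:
Function('L')(U, W) = Mul(-7, W)
Function('Y')(S) = Add(-42, S) (Function('Y')(S) = Add(Mul(-7, 6), S) = Add(-42, S))
Mul(Mul(Function('Y')(5), Add(Add(7, 9), Add(Mul(5, -3), 1))), -37) = Mul(Mul(Add(-42, 5), Add(Add(7, 9), Add(Mul(5, -3), 1))), -37) = Mul(Mul(-37, Add(16, Add(-15, 1))), -37) = Mul(Mul(-37, Add(16, -14)), -37) = Mul(Mul(-37, 2), -37) = Mul(-74, -37) = 2738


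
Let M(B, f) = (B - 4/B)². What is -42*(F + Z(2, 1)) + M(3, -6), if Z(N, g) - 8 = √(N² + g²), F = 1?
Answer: -3377/9 - 42*√5 ≈ -469.14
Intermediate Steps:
Z(N, g) = 8 + √(N² + g²)
-42*(F + Z(2, 1)) + M(3, -6) = -42*(1 + (8 + √(2² + 1²))) + (-4 + 3²)²/3² = -42*(1 + (8 + √(4 + 1))) + (-4 + 9)²/9 = -42*(1 + (8 + √5)) + (⅑)*5² = -42*(9 + √5) + (⅑)*25 = -21*(18 + 2*√5) + 25/9 = (-378 - 42*√5) + 25/9 = -3377/9 - 42*√5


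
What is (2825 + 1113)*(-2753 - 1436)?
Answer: -16496282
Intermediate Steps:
(2825 + 1113)*(-2753 - 1436) = 3938*(-4189) = -16496282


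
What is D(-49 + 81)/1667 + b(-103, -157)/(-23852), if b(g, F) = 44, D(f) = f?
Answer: 172479/9940321 ≈ 0.017351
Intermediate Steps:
D(-49 + 81)/1667 + b(-103, -157)/(-23852) = (-49 + 81)/1667 + 44/(-23852) = 32*(1/1667) + 44*(-1/23852) = 32/1667 - 11/5963 = 172479/9940321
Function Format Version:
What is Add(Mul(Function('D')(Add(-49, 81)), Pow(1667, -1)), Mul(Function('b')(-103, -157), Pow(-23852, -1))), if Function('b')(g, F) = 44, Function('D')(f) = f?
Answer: Rational(172479, 9940321) ≈ 0.017351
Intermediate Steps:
Add(Mul(Function('D')(Add(-49, 81)), Pow(1667, -1)), Mul(Function('b')(-103, -157), Pow(-23852, -1))) = Add(Mul(Add(-49, 81), Pow(1667, -1)), Mul(44, Pow(-23852, -1))) = Add(Mul(32, Rational(1, 1667)), Mul(44, Rational(-1, 23852))) = Add(Rational(32, 1667), Rational(-11, 5963)) = Rational(172479, 9940321)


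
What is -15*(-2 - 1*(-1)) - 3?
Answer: 12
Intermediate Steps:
-15*(-2 - 1*(-1)) - 3 = -15*(-2 + 1) - 3 = -15*(-1) - 3 = 15 - 3 = 12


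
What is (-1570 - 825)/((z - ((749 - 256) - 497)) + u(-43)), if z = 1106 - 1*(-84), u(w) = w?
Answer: -2395/1151 ≈ -2.0808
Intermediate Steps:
z = 1190 (z = 1106 + 84 = 1190)
(-1570 - 825)/((z - ((749 - 256) - 497)) + u(-43)) = (-1570 - 825)/((1190 - ((749 - 256) - 497)) - 43) = -2395/((1190 - (493 - 497)) - 43) = -2395/((1190 - 1*(-4)) - 43) = -2395/((1190 + 4) - 43) = -2395/(1194 - 43) = -2395/1151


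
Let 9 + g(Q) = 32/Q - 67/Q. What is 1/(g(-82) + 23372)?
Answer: 82/1915801 ≈ 4.2802e-5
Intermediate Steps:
g(Q) = -9 - 35/Q (g(Q) = -9 + (32/Q - 67/Q) = -9 - 35/Q)
1/(g(-82) + 23372) = 1/((-9 - 35/(-82)) + 23372) = 1/((-9 - 35*(-1/82)) + 23372) = 1/((-9 + 35/82) + 23372) = 1/(-703/82 + 23372) = 1/(1915801/82) = 82/1915801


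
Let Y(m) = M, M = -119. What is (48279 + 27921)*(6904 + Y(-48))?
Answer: 517017000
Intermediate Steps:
Y(m) = -119
(48279 + 27921)*(6904 + Y(-48)) = (48279 + 27921)*(6904 - 119) = 76200*6785 = 517017000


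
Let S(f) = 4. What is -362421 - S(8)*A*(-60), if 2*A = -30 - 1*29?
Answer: -369501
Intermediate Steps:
A = -59/2 (A = (-30 - 1*29)/2 = (-30 - 29)/2 = (½)*(-59) = -59/2 ≈ -29.500)
-362421 - S(8)*A*(-60) = -362421 - 4*(-59/2)*(-60) = -362421 - (-118)*(-60) = -362421 - 1*7080 = -362421 - 7080 = -369501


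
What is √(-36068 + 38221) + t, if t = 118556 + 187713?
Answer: 306269 + √2153 ≈ 3.0632e+5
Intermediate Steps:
t = 306269
√(-36068 + 38221) + t = √(-36068 + 38221) + 306269 = √2153 + 306269 = 306269 + √2153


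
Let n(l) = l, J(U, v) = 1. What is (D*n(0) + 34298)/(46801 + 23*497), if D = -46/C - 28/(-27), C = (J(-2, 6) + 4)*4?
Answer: 17149/29116 ≈ 0.58899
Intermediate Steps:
C = 20 (C = (1 + 4)*4 = 5*4 = 20)
D = -341/270 (D = -46/20 - 28/(-27) = -46*1/20 - 28*(-1/27) = -23/10 + 28/27 = -341/270 ≈ -1.2630)
(D*n(0) + 34298)/(46801 + 23*497) = (-341/270*0 + 34298)/(46801 + 23*497) = (0 + 34298)/(46801 + 11431) = 34298/58232 = 34298*(1/58232) = 17149/29116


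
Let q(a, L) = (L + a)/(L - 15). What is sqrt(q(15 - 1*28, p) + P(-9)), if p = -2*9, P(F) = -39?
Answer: 2*I*sqrt(10362)/33 ≈ 6.1693*I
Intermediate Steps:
p = -18
q(a, L) = (L + a)/(-15 + L)
sqrt(q(15 - 1*28, p) + P(-9)) = sqrt((-18 + (15 - 1*28))/(-15 - 18) - 39) = sqrt((-18 + (15 - 28))/(-33) - 39) = sqrt(-(-18 - 13)/33 - 39) = sqrt(-1/33*(-31) - 39) = sqrt(31/33 - 39) = sqrt(-1256/33) = 2*I*sqrt(10362)/33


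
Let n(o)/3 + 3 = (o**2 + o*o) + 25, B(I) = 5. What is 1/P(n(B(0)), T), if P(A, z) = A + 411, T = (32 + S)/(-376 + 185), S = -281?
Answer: 1/627 ≈ 0.0015949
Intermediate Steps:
n(o) = 66 + 6*o**2 (n(o) = -9 + 3*((o**2 + o*o) + 25) = -9 + 3*((o**2 + o**2) + 25) = -9 + 3*(2*o**2 + 25) = -9 + 3*(25 + 2*o**2) = -9 + (75 + 6*o**2) = 66 + 6*o**2)
T = 249/191 (T = (32 - 281)/(-376 + 185) = -249/(-191) = -249*(-1/191) = 249/191 ≈ 1.3037)
P(A, z) = 411 + A
1/P(n(B(0)), T) = 1/(411 + (66 + 6*5**2)) = 1/(411 + (66 + 6*25)) = 1/(411 + (66 + 150)) = 1/(411 + 216) = 1/627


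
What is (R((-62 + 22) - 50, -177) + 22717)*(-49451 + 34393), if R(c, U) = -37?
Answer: -341515440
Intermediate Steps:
(R((-62 + 22) - 50, -177) + 22717)*(-49451 + 34393) = (-37 + 22717)*(-49451 + 34393) = 22680*(-15058) = -341515440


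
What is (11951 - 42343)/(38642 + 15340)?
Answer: -15196/26991 ≈ -0.56300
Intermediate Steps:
(11951 - 42343)/(38642 + 15340) = -30392/53982 = -30392*1/53982 = -15196/26991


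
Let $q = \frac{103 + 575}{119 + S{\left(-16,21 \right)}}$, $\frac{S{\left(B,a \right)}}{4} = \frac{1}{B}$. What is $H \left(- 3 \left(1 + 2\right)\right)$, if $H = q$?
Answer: $- \frac{24408}{475} \approx -51.385$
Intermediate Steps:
$S{\left(B,a \right)} = \frac{4}{B}$
$q = \frac{2712}{475}$ ($q = \frac{103 + 575}{119 + \frac{4}{-16}} = \frac{678}{119 + 4 \left(- \frac{1}{16}\right)} = \frac{678}{119 - \frac{1}{4}} = \frac{678}{\frac{475}{4}} = 678 \cdot \frac{4}{475} = \frac{2712}{475} \approx 5.7095$)
$H = \frac{2712}{475} \approx 5.7095$
$H \left(- 3 \left(1 + 2\right)\right) = \frac{2712 \left(- 3 \left(1 + 2\right)\right)}{475} = \frac{2712 \left(\left(-3\right) 3\right)}{475} = \frac{2712}{475} \left(-9\right) = - \frac{24408}{475}$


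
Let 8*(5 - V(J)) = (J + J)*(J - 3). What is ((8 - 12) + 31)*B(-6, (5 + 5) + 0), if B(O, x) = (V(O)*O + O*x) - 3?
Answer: -324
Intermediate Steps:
V(J) = 5 - J*(-3 + J)/4 (V(J) = 5 - (J + J)*(J - 3)/8 = 5 - 2*J*(-3 + J)/8 = 5 - J*(-3 + J)/4)
B(O, x) = -3 + O*x + O*(5 - O²/4 + 3*O/4) (B(O, x) = ((5 - O²/4 + 3*O/4)*O + O*x) - 3 = (O*(5 - O²/4 + 3*O/4) + O*x) - 3 = (O*x + O*(5 - O²/4 + 3*O/4)) - 3 = -3 + O*x + O*(5 - O²/4 + 3*O/4))
((8 - 12) + 31)*B(-6, (5 + 5) + 0) = ((8 - 12) + 31)*(-3 - 6*((5 + 5) + 0) + (¼)*(-6)*(20 - 1*(-6)² + 3*(-6))) = (-4 + 31)*(-3 - 6*(10 + 0) + (¼)*(-6)*(20 - 1*36 - 18)) = 27*(-3 - 6*10 + (¼)*(-6)*(20 - 36 - 18)) = 27*(-3 - 60 + (¼)*(-6)*(-34)) = 27*(-3 - 60 + 51) = 27*(-12) = -324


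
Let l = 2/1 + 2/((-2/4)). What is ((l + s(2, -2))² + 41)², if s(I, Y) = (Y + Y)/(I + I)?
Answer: 2500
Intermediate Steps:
s(I, Y) = Y/I (s(I, Y) = (2*Y)/((2*I)) = (2*Y)*(1/(2*I)) = Y/I)
l = -2 (l = 2*1 + 2/((-2*¼)) = 2 + 2/(-½) = 2 + 2*(-2) = 2 - 4 = -2)
((l + s(2, -2))² + 41)² = ((-2 - 2/2)² + 41)² = ((-2 - 2*½)² + 41)² = ((-2 - 1)² + 41)² = ((-3)² + 41)² = (9 + 41)² = 50² = 2500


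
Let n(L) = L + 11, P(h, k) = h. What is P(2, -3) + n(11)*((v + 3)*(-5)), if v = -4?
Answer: 112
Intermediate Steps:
n(L) = 11 + L
P(2, -3) + n(11)*((v + 3)*(-5)) = 2 + (11 + 11)*((-4 + 3)*(-5)) = 2 + 22*(-1*(-5)) = 2 + 22*5 = 2 + 110 = 112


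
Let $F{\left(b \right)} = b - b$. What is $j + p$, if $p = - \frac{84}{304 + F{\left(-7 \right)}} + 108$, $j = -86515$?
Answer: $- \frac{6566953}{76} \approx -86407.0$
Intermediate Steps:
$F{\left(b \right)} = 0$
$p = \frac{8187}{76}$ ($p = - \frac{84}{304 + 0} + 108 = - \frac{84}{304} + 108 = \left(-84\right) \frac{1}{304} + 108 = - \frac{21}{76} + 108 = \frac{8187}{76} \approx 107.72$)
$j + p = -86515 + \frac{8187}{76} = - \frac{6566953}{76}$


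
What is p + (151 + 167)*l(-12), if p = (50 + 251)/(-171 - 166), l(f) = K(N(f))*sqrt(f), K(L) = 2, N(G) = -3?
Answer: -301/337 + 1272*I*sqrt(3) ≈ -0.89318 + 2203.2*I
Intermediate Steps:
l(f) = 2*sqrt(f)
p = -301/337 (p = 301/(-337) = 301*(-1/337) = -301/337 ≈ -0.89318)
p + (151 + 167)*l(-12) = -301/337 + (151 + 167)*(2*sqrt(-12)) = -301/337 + 318*(2*(2*I*sqrt(3))) = -301/337 + 318*(4*I*sqrt(3)) = -301/337 + 1272*I*sqrt(3)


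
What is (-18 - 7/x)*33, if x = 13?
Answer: -7953/13 ≈ -611.77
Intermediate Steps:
(-18 - 7/x)*33 = (-18 - 7/13)*33 = -241/13*33 = -7953/13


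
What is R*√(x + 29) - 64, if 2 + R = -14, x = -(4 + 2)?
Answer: -64 - 16*√23 ≈ -140.73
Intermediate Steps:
x = -6 (x = -1*6 = -6)
R = -16 (R = -2 - 14 = -16)
R*√(x + 29) - 64 = -16*√(-6 + 29) - 64 = -16*√23 - 64 = -64 - 16*√23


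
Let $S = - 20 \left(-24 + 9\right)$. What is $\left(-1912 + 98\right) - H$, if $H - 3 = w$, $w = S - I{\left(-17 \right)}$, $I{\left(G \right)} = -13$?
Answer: $-2130$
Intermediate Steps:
$S = 300$ ($S = \left(-20\right) \left(-15\right) = 300$)
$w = 313$ ($w = 300 - -13 = 300 + 13 = 313$)
$H = 316$ ($H = 3 + 313 = 316$)
$\left(-1912 + 98\right) - H = \left(-1912 + 98\right) - 316 = -1814 - 316 = -2130$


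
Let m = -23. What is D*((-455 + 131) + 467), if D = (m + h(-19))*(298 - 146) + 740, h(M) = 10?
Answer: -176748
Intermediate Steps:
D = -1236 (D = (-23 + 10)*(298 - 146) + 740 = -13*152 + 740 = -1976 + 740 = -1236)
D*((-455 + 131) + 467) = -1236*((-455 + 131) + 467) = -1236*(-324 + 467) = -1236*143 = -176748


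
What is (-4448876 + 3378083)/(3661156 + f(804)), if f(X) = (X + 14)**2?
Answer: -1070793/4330280 ≈ -0.24728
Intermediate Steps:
f(X) = (14 + X)**2
(-4448876 + 3378083)/(3661156 + f(804)) = (-4448876 + 3378083)/(3661156 + (14 + 804)**2) = -1070793/(3661156 + 818**2) = -1070793/(3661156 + 669124) = -1070793/4330280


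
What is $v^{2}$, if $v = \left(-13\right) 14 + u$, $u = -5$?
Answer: $34969$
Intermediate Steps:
$v = -187$ ($v = \left(-13\right) 14 - 5 = -182 - 5 = -187$)
$v^{2} = \left(-187\right)^{2} = 34969$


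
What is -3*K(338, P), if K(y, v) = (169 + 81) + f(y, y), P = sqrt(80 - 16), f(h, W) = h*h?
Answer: -343482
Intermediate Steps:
f(h, W) = h**2
P = 8 (P = sqrt(64) = 8)
K(y, v) = 250 + y**2 (K(y, v) = (169 + 81) + y**2 = 250 + y**2)
-3*K(338, P) = -3*(250 + 338**2) = -3*(250 + 114244) = -3*114494 = -343482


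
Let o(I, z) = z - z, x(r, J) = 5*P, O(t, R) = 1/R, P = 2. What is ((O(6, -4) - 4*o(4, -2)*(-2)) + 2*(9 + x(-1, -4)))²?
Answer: 22801/16 ≈ 1425.1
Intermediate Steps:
x(r, J) = 10 (x(r, J) = 5*2 = 10)
o(I, z) = 0
((O(6, -4) - 4*o(4, -2)*(-2)) + 2*(9 + x(-1, -4)))² = ((1/(-4) - 0*(-2)) + 2*(9 + 10))² = ((-¼ - 4*0) + 2*19)² = ((-¼ + 0) + 38)² = (-¼ + 38)² = (151/4)² = 22801/16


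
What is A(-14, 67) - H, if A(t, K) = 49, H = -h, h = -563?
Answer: -514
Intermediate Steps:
H = 563 (H = -1*(-563) = 563)
A(-14, 67) - H = 49 - 1*563 = 49 - 563 = -514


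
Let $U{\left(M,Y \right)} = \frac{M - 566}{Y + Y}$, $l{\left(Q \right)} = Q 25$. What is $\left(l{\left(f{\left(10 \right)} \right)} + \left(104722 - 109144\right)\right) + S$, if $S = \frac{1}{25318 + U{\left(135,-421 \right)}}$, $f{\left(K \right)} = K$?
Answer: $- \frac{88939475322}{21318187} \approx -4172.0$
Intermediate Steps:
$l{\left(Q \right)} = 25 Q$
$U{\left(M,Y \right)} = \frac{-566 + M}{2 Y}$
$S = \frac{842}{21318187}$ ($S = \frac{1}{25318 + \frac{-566 + 135}{2 \left(-421\right)}} = \frac{1}{25318 + \frac{1}{2} \left(- \frac{1}{421}\right) \left(-431\right)} = \frac{1}{25318 + \frac{431}{842}} = \frac{1}{\frac{21318187}{842}} = \frac{842}{21318187} \approx 3.9497 \cdot 10^{-5}$)
$\left(l{\left(f{\left(10 \right)} \right)} + \left(104722 - 109144\right)\right) + S = \left(25 \cdot 10 + \left(104722 - 109144\right)\right) + \frac{842}{21318187} = \left(250 - 4422\right) + \frac{842}{21318187} = -4172 + \frac{842}{21318187} = - \frac{88939475322}{21318187}$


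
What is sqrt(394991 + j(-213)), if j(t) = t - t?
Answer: sqrt(394991) ≈ 628.48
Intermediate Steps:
j(t) = 0
sqrt(394991 + j(-213)) = sqrt(394991 + 0) = sqrt(394991)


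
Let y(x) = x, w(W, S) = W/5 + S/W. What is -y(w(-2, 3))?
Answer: 19/10 ≈ 1.9000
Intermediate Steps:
w(W, S) = W/5 + S/W (w(W, S) = W*(⅕) + S/W = W/5 + S/W)
-y(w(-2, 3)) = -((⅕)*(-2) + 3/(-2)) = -(-⅖ + 3*(-½)) = -(-⅖ - 3/2) = -1*(-19/10) = 19/10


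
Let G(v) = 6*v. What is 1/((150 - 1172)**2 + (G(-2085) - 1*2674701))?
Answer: -1/1642727 ≈ -6.0874e-7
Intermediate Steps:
1/((150 - 1172)**2 + (G(-2085) - 1*2674701)) = 1/((150 - 1172)**2 + (6*(-2085) - 1*2674701)) = 1/((-1022)**2 + (-12510 - 2674701)) = 1/(1044484 - 2687211) = 1/(-1642727) = -1/1642727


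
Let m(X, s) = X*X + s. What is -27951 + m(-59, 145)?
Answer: -24325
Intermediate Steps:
m(X, s) = s + X**2 (m(X, s) = X**2 + s = s + X**2)
-27951 + m(-59, 145) = -27951 + (145 + (-59)**2) = -27951 + (145 + 3481) = -27951 + 3626 = -24325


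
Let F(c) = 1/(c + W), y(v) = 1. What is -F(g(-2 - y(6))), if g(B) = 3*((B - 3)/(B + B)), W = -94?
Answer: 1/91 ≈ 0.010989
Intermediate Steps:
g(B) = 3*(-3 + B)/(2*B) (g(B) = 3*((-3 + B)/((2*B))) = 3*((-3 + B)*(1/(2*B))) = 3*((-3 + B)/(2*B)) = 3*(-3 + B)/(2*B))
F(c) = 1/(-94 + c) (F(c) = 1/(c - 94) = 1/(-94 + c))
-F(g(-2 - y(6))) = -1/(-94 + 3*(-3 + (-2 - 1*1))/(2*(-2 - 1*1))) = -1/(-94 + 3*(-3 + (-2 - 1))/(2*(-2 - 1))) = -1/(-94 + (3/2)*(-3 - 3)/(-3)) = -1/(-94 + (3/2)*(-⅓)*(-6)) = -1/(-94 + 3) = -1/(-91) = -1*(-1/91) = 1/91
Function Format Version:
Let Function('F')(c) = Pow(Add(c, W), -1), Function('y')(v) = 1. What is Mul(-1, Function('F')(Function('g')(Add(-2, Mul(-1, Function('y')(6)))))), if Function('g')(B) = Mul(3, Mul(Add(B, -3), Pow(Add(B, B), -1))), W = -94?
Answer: Rational(1, 91) ≈ 0.010989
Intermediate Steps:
Function('g')(B) = Mul(Rational(3, 2), Pow(B, -1), Add(-3, B)) (Function('g')(B) = Mul(3, Mul(Add(-3, B), Pow(Mul(2, B), -1))) = Mul(3, Mul(Add(-3, B), Mul(Rational(1, 2), Pow(B, -1)))) = Mul(3, Mul(Rational(1, 2), Pow(B, -1), Add(-3, B))) = Mul(Rational(3, 2), Pow(B, -1), Add(-3, B)))
Function('F')(c) = Pow(Add(-94, c), -1) (Function('F')(c) = Pow(Add(c, -94), -1) = Pow(Add(-94, c), -1))
Mul(-1, Function('F')(Function('g')(Add(-2, Mul(-1, Function('y')(6)))))) = Mul(-1, Pow(Add(-94, Mul(Rational(3, 2), Pow(Add(-2, Mul(-1, 1)), -1), Add(-3, Add(-2, Mul(-1, 1))))), -1)) = Mul(-1, Pow(Add(-94, Mul(Rational(3, 2), Pow(Add(-2, -1), -1), Add(-3, Add(-2, -1)))), -1)) = Mul(-1, Pow(Add(-94, Mul(Rational(3, 2), Pow(-3, -1), Add(-3, -3))), -1)) = Mul(-1, Pow(Add(-94, Mul(Rational(3, 2), Rational(-1, 3), -6)), -1)) = Mul(-1, Pow(Add(-94, 3), -1)) = Mul(-1, Pow(-91, -1)) = Mul(-1, Rational(-1, 91)) = Rational(1, 91)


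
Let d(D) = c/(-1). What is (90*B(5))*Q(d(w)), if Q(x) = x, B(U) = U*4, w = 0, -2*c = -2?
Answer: -1800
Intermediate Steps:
c = 1 (c = -1/2*(-2) = 1)
B(U) = 4*U
d(D) = -1 (d(D) = 1/(-1) = 1*(-1) = -1)
(90*B(5))*Q(d(w)) = (90*(4*5))*(-1) = (90*20)*(-1) = 1800*(-1) = -1800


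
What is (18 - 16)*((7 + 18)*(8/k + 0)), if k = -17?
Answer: -400/17 ≈ -23.529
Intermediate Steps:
(18 - 16)*((7 + 18)*(8/k + 0)) = (18 - 16)*((7 + 18)*(8/(-17) + 0)) = 2*(25*(8*(-1/17) + 0)) = 2*(25*(-8/17 + 0)) = 2*(25*(-8/17)) = 2*(-200/17) = -400/17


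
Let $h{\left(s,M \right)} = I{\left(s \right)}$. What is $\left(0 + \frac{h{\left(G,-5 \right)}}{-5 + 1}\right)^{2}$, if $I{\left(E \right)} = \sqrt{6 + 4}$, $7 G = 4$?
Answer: $\frac{5}{8} \approx 0.625$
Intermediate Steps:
$G = \frac{4}{7}$ ($G = \frac{1}{7} \cdot 4 = \frac{4}{7} \approx 0.57143$)
$I{\left(E \right)} = \sqrt{10}$
$h{\left(s,M \right)} = \sqrt{10}$
$\left(0 + \frac{h{\left(G,-5 \right)}}{-5 + 1}\right)^{2} = \left(0 + \frac{\sqrt{10}}{-5 + 1}\right)^{2} = \left(0 + \frac{\sqrt{10}}{-4}\right)^{2} = \left(0 - \frac{\sqrt{10}}{4}\right)^{2} = \left(- \frac{\sqrt{10}}{4}\right)^{2} = \frac{5}{8}$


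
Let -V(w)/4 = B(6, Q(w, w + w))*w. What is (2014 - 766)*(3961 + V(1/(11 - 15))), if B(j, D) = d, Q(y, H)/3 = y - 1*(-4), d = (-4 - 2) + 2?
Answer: 4938336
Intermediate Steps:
d = -4 (d = -6 + 2 = -4)
Q(y, H) = 12 + 3*y (Q(y, H) = 3*(y - 1*(-4)) = 3*(y + 4) = 3*(4 + y) = 12 + 3*y)
B(j, D) = -4
V(w) = 16*w (V(w) = -(-16)*w = 16*w)
(2014 - 766)*(3961 + V(1/(11 - 15))) = (2014 - 766)*(3961 + 16/(11 - 15)) = 1248*(3961 + 16/(-4)) = 1248*(3961 + 16*(-¼)) = 1248*(3961 - 4) = 1248*3957 = 4938336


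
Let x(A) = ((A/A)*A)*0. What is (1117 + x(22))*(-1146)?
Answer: -1280082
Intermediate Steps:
x(A) = 0 (x(A) = (1*A)*0 = A*0 = 0)
(1117 + x(22))*(-1146) = (1117 + 0)*(-1146) = 1117*(-1146) = -1280082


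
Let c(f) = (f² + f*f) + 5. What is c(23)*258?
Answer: 274254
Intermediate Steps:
c(f) = 5 + 2*f² (c(f) = (f² + f²) + 5 = 2*f² + 5 = 5 + 2*f²)
c(23)*258 = (5 + 2*23²)*258 = (5 + 2*529)*258 = (5 + 1058)*258 = 1063*258 = 274254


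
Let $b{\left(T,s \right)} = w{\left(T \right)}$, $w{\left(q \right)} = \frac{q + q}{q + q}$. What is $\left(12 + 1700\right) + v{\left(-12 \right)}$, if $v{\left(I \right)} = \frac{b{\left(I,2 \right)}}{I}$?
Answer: $\frac{20543}{12} \approx 1711.9$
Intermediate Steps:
$w{\left(q \right)} = 1$ ($w{\left(q \right)} = \frac{2 q}{2 q} = 2 q \frac{1}{2 q} = 1$)
$b{\left(T,s \right)} = 1$
$v{\left(I \right)} = \frac{1}{I}$ ($v{\left(I \right)} = 1 \frac{1}{I} = \frac{1}{I}$)
$\left(12 + 1700\right) + v{\left(-12 \right)} = \left(12 + 1700\right) + \frac{1}{-12} = 1712 - \frac{1}{12} = \frac{20543}{12}$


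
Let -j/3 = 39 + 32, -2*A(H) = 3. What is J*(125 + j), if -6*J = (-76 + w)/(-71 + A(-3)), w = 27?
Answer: 4312/435 ≈ 9.9126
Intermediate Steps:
A(H) = -3/2 (A(H) = -½*3 = -3/2)
J = -49/435 (J = -(-76 + 27)/(6*(-71 - 3/2)) = -(-49)/(6*(-145/2)) = -(-49)*(-2)/(6*145) = -⅙*98/145 = -49/435 ≈ -0.11264)
j = -213 (j = -3*(39 + 32) = -3*71 = -213)
J*(125 + j) = -49*(125 - 213)/435 = -49/435*(-88) = 4312/435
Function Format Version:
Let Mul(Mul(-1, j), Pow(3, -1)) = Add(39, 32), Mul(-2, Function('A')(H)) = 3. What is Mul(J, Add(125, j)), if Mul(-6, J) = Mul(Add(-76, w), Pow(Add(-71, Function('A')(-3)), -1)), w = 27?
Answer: Rational(4312, 435) ≈ 9.9126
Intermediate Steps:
Function('A')(H) = Rational(-3, 2) (Function('A')(H) = Mul(Rational(-1, 2), 3) = Rational(-3, 2))
J = Rational(-49, 435) (J = Mul(Rational(-1, 6), Mul(Add(-76, 27), Pow(Add(-71, Rational(-3, 2)), -1))) = Mul(Rational(-1, 6), Mul(-49, Pow(Rational(-145, 2), -1))) = Mul(Rational(-1, 6), Mul(-49, Rational(-2, 145))) = Mul(Rational(-1, 6), Rational(98, 145)) = Rational(-49, 435) ≈ -0.11264)
j = -213 (j = Mul(-3, Add(39, 32)) = Mul(-3, 71) = -213)
Mul(J, Add(125, j)) = Mul(Rational(-49, 435), Add(125, -213)) = Mul(Rational(-49, 435), -88) = Rational(4312, 435)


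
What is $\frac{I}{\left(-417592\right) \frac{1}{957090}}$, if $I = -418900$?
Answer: $\frac{50115625125}{52199} \approx 9.6009 \cdot 10^{5}$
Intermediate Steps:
$\frac{I}{\left(-417592\right) \frac{1}{957090}} = - \frac{418900}{\left(-417592\right) \frac{1}{957090}} = - \frac{418900}{- \frac{208796}{478545}} = \left(-418900\right) \left(- \frac{478545}{208796}\right) = \frac{50115625125}{52199}$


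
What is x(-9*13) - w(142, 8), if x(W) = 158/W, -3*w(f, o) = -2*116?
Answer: -9206/117 ≈ -78.684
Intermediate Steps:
w(f, o) = 232/3 (w(f, o) = -(-2)*116/3 = -⅓*(-232) = 232/3)
x(-9*13) - w(142, 8) = 158/((-9*13)) - 1*232/3 = 158/(-117) - 232/3 = 158*(-1/117) - 232/3 = -158/117 - 232/3 = -9206/117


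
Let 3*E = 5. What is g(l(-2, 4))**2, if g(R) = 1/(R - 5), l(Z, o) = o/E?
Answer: 25/169 ≈ 0.14793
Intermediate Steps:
E = 5/3 (E = (1/3)*5 = 5/3 ≈ 1.6667)
l(Z, o) = 3*o/5 (l(Z, o) = o/(5/3) = o*(3/5) = 3*o/5)
g(R) = 1/(-5 + R)
g(l(-2, 4))**2 = (1/(-5 + (3/5)*4))**2 = (1/(-5 + 12/5))**2 = (1/(-13/5))**2 = (-5/13)**2 = 25/169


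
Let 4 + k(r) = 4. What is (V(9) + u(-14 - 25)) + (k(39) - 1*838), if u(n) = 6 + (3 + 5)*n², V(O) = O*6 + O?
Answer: 11399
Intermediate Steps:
k(r) = 0 (k(r) = -4 + 4 = 0)
V(O) = 7*O (V(O) = 6*O + O = 7*O)
u(n) = 6 + 8*n²
(V(9) + u(-14 - 25)) + (k(39) - 1*838) = (7*9 + (6 + 8*(-14 - 25)²)) + (0 - 1*838) = (63 + (6 + 8*(-39)²)) + (0 - 838) = (63 + (6 + 8*1521)) - 838 = (63 + (6 + 12168)) - 838 = (63 + 12174) - 838 = 12237 - 838 = 11399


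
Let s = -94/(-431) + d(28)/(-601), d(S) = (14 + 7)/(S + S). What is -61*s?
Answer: -27490199/2072248 ≈ -13.266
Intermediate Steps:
d(S) = 21/(2*S) (d(S) = 21/((2*S)) = 21*(1/(2*S)) = 21/(2*S))
s = 450659/2072248 (s = -94/(-431) + ((21/2)/28)/(-601) = -94*(-1/431) + ((21/2)*(1/28))*(-1/601) = 94/431 + (3/8)*(-1/601) = 94/431 - 3/4808 = 450659/2072248 ≈ 0.21747)
-61*s = -61*450659/2072248 = -27490199/2072248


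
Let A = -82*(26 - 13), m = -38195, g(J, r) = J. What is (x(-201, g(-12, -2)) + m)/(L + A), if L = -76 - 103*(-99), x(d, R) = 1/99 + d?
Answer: -3801203/896445 ≈ -4.2403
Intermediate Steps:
x(d, R) = 1/99 + d
L = 10121 (L = -76 + 10197 = 10121)
A = -1066 (A = -82*13 = -1066)
(x(-201, g(-12, -2)) + m)/(L + A) = ((1/99 - 201) - 38195)/(10121 - 1066) = (-19898/99 - 38195)/9055 = -3801203/99*1/9055 = -3801203/896445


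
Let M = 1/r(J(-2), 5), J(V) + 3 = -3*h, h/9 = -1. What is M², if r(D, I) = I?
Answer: 1/25 ≈ 0.040000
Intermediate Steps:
h = -9 (h = 9*(-1) = -9)
J(V) = 24 (J(V) = -3 - 3*(-9) = -3 + 27 = 24)
M = ⅕ (M = 1/5 = ⅕ ≈ 0.20000)
M² = (⅕)² = 1/25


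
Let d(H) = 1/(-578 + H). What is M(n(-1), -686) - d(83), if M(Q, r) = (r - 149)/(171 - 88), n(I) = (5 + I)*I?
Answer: -413242/41085 ≈ -10.058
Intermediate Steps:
n(I) = I*(5 + I)
M(Q, r) = -149/83 + r/83 (M(Q, r) = (-149 + r)/83 = (-149 + r)*(1/83) = -149/83 + r/83)
M(n(-1), -686) - d(83) = (-149/83 + (1/83)*(-686)) - 1/(-578 + 83) = (-149/83 - 686/83) - 1/(-495) = -835/83 - 1*(-1/495) = -835/83 + 1/495 = -413242/41085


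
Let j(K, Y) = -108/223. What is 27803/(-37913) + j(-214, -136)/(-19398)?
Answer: -20044140643/27333718567 ≈ -0.73331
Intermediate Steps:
j(K, Y) = -108/223 (j(K, Y) = -108*1/223 = -108/223)
27803/(-37913) + j(-214, -136)/(-19398) = 27803/(-37913) - 108/223/(-19398) = 27803*(-1/37913) - 108/223*(-1/19398) = -27803/37913 + 18/720959 = -20044140643/27333718567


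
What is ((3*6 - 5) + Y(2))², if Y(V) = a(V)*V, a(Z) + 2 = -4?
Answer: 1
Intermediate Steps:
a(Z) = -6 (a(Z) = -2 - 4 = -6)
Y(V) = -6*V
((3*6 - 5) + Y(2))² = ((3*6 - 5) - 6*2)² = ((18 - 5) - 12)² = (13 - 12)² = 1² = 1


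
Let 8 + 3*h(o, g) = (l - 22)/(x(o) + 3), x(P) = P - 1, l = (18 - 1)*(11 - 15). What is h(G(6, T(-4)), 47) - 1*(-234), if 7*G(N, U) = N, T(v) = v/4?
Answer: 1325/6 ≈ 220.83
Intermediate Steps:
l = -68 (l = 17*(-4) = -68)
T(v) = v/4 (T(v) = v*(¼) = v/4)
G(N, U) = N/7
x(P) = -1 + P
h(o, g) = -8/3 - 30/(2 + o) (h(o, g) = -8/3 + ((-68 - 22)/((-1 + o) + 3))/3 = -8/3 + (-90/(2 + o))/3 = -8/3 - 30/(2 + o))
h(G(6, T(-4)), 47) - 1*(-234) = 2*(-53 - 4*6/7)/(3*(2 + (⅐)*6)) - 1*(-234) = 2*(-53 - 4*6/7)/(3*(2 + 6/7)) + 234 = 2*(-53 - 24/7)/(3*(20/7)) + 234 = (⅔)*(7/20)*(-395/7) + 234 = -79/6 + 234 = 1325/6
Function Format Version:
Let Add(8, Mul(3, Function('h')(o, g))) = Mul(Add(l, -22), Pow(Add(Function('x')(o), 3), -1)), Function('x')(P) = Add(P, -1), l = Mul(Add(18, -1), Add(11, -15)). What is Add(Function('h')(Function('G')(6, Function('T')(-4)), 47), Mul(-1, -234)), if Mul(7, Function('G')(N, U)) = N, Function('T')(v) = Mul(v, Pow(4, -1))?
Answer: Rational(1325, 6) ≈ 220.83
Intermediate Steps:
l = -68 (l = Mul(17, -4) = -68)
Function('T')(v) = Mul(Rational(1, 4), v) (Function('T')(v) = Mul(v, Rational(1, 4)) = Mul(Rational(1, 4), v))
Function('G')(N, U) = Mul(Rational(1, 7), N)
Function('x')(P) = Add(-1, P)
Function('h')(o, g) = Add(Rational(-8, 3), Mul(-30, Pow(Add(2, o), -1))) (Function('h')(o, g) = Add(Rational(-8, 3), Mul(Rational(1, 3), Mul(Add(-68, -22), Pow(Add(Add(-1, o), 3), -1)))) = Add(Rational(-8, 3), Mul(Rational(1, 3), Mul(-90, Pow(Add(2, o), -1)))) = Add(Rational(-8, 3), Mul(-30, Pow(Add(2, o), -1))))
Add(Function('h')(Function('G')(6, Function('T')(-4)), 47), Mul(-1, -234)) = Add(Mul(Rational(2, 3), Pow(Add(2, Mul(Rational(1, 7), 6)), -1), Add(-53, Mul(-4, Mul(Rational(1, 7), 6)))), Mul(-1, -234)) = Add(Mul(Rational(2, 3), Pow(Add(2, Rational(6, 7)), -1), Add(-53, Mul(-4, Rational(6, 7)))), 234) = Add(Mul(Rational(2, 3), Pow(Rational(20, 7), -1), Add(-53, Rational(-24, 7))), 234) = Add(Mul(Rational(2, 3), Rational(7, 20), Rational(-395, 7)), 234) = Add(Rational(-79, 6), 234) = Rational(1325, 6)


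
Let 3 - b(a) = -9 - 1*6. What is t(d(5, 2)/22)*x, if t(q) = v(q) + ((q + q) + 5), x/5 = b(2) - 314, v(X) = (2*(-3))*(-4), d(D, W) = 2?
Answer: -475080/11 ≈ -43189.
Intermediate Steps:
b(a) = 18 (b(a) = 3 - (-9 - 1*6) = 3 - (-9 - 6) = 3 - 1*(-15) = 3 + 15 = 18)
v(X) = 24 (v(X) = -6*(-4) = 24)
x = -1480 (x = 5*(18 - 314) = 5*(-296) = -1480)
t(q) = 29 + 2*q (t(q) = 24 + ((q + q) + 5) = 24 + (2*q + 5) = 24 + (5 + 2*q) = 29 + 2*q)
t(d(5, 2)/22)*x = (29 + 2*(2/22))*(-1480) = (29 + 2*(2*(1/22)))*(-1480) = (29 + 2*(1/11))*(-1480) = (29 + 2/11)*(-1480) = (321/11)*(-1480) = -475080/11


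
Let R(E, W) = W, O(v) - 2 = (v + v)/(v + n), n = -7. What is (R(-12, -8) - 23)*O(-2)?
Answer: -682/9 ≈ -75.778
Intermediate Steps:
O(v) = 2 + 2*v/(-7 + v) (O(v) = 2 + (v + v)/(v - 7) = 2 + (2*v)/(-7 + v) = 2 + 2*v/(-7 + v))
(R(-12, -8) - 23)*O(-2) = (-8 - 23)*(2*(-7 + 2*(-2))/(-7 - 2)) = -62*(-7 - 4)/(-9) = -62*(-1)*(-11)/9 = -31*22/9 = -682/9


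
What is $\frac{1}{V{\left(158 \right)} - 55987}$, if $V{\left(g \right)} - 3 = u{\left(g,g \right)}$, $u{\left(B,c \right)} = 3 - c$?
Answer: $- \frac{1}{56139} \approx -1.7813 \cdot 10^{-5}$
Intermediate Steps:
$V{\left(g \right)} = 6 - g$ ($V{\left(g \right)} = 3 - \left(-3 + g\right) = 6 - g$)
$\frac{1}{V{\left(158 \right)} - 55987} = \frac{1}{\left(6 - 158\right) - 55987} = \frac{1}{-152 - 55987} = \frac{1}{-56139} = - \frac{1}{56139}$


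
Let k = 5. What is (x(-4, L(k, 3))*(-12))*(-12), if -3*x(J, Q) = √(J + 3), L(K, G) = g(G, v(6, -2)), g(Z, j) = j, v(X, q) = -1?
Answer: -48*I ≈ -48.0*I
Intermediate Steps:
L(K, G) = -1
x(J, Q) = -√(3 + J)/3 (x(J, Q) = -√(J + 3)/3 = -√(3 + J)/3)
(x(-4, L(k, 3))*(-12))*(-12) = (-√(3 - 4)/3*(-12))*(-12) = (-I/3*(-12))*(-12) = (4*I)*(-12) = -48*I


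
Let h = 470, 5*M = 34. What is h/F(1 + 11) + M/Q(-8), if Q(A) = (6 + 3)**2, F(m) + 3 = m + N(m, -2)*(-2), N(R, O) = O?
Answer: 190792/5265 ≈ 36.238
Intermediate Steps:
M = 34/5 (M = (1/5)*34 = 34/5 ≈ 6.8000)
F(m) = 1 + m (F(m) = -3 + (m - 2*(-2)) = -3 + (m + 4) = -3 + (4 + m) = 1 + m)
Q(A) = 81 (Q(A) = 9**2 = 81)
h/F(1 + 11) + M/Q(-8) = 470/(1 + (1 + 11)) + (34/5)/81 = 470/(1 + 12) + (34/5)*(1/81) = 470/13 + 34/405 = 190792/5265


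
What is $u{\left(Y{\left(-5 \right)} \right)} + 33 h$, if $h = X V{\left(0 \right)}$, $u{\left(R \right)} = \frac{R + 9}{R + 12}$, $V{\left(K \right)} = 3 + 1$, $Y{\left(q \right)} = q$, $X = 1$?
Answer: $\frac{928}{7} \approx 132.57$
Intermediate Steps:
$V{\left(K \right)} = 4$
$u{\left(R \right)} = \frac{9 + R}{12 + R}$
$h = 4$ ($h = 1 \cdot 4 = 4$)
$u{\left(Y{\left(-5 \right)} \right)} + 33 h = \frac{9 - 5}{12 - 5} + 33 \cdot 4 = \frac{1}{7} \cdot 4 + 132 = \frac{4}{7} + 132 = \frac{928}{7}$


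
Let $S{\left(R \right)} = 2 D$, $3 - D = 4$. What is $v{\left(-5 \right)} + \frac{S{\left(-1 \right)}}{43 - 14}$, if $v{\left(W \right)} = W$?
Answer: $- \frac{147}{29} \approx -5.069$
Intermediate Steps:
$D = -1$ ($D = 3 - 4 = -1$)
$S{\left(R \right)} = -2$ ($S{\left(R \right)} = 2 \left(-1\right) = -2$)
$v{\left(-5 \right)} + \frac{S{\left(-1 \right)}}{43 - 14} = -5 - \frac{2}{43 - 14} = -5 - \frac{2}{29} = - \frac{147}{29}$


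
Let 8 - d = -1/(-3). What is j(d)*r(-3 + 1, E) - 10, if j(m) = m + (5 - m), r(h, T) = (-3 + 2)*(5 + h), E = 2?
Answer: -25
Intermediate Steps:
r(h, T) = -5 - h (r(h, T) = -(5 + h) = -5 - h)
d = 23/3 (d = 8 - (-1)/(-3) = 8 - (-1)*(-1)/3 = 8 - 1*⅓ = 8 - ⅓ = 23/3 ≈ 7.6667)
j(m) = 5
j(d)*r(-3 + 1, E) - 10 = 5*(-5 - (-3 + 1)) - 10 = 5*(-5 - 1*(-2)) - 10 = 5*(-5 + 2) - 10 = 5*(-3) - 10 = -15 - 10 = -25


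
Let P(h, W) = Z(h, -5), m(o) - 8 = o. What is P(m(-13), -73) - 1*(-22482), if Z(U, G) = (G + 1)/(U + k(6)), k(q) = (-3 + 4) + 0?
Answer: 22483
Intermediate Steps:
k(q) = 1 (k(q) = 1 + 0 = 1)
m(o) = 8 + o
Z(U, G) = (1 + G)/(1 + U) (Z(U, G) = (G + 1)/(U + 1) = (1 + G)/(1 + U))
P(h, W) = -4/(1 + h) (P(h, W) = (1 - 5)/(1 + h) = -4/(1 + h))
P(m(-13), -73) - 1*(-22482) = -4/(1 + (8 - 13)) - 1*(-22482) = -4/(1 - 5) + 22482 = -4/(-4) + 22482 = -4*(-1/4) + 22482 = 1 + 22482 = 22483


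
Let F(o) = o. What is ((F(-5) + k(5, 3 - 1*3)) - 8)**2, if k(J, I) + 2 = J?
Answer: 100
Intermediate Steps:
k(J, I) = -2 + J
((F(-5) + k(5, 3 - 1*3)) - 8)**2 = ((-5 + (-2 + 5)) - 8)**2 = ((-5 + 3) - 8)**2 = (-2 - 8)**2 = (-10)**2 = 100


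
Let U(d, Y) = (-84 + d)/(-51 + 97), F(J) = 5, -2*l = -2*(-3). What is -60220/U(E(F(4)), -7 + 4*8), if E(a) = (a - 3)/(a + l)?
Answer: 2770120/83 ≈ 33375.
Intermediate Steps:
l = -3 (l = -(-1)*(-3) = -½*6 = -3)
E(a) = 1 (E(a) = (a - 3)/(a - 3) = (-3 + a)/(-3 + a) = 1)
U(d, Y) = -42/23 + d/46 (U(d, Y) = (-84 + d)/46 = (-84 + d)*(1/46) = -42/23 + d/46)
-60220/U(E(F(4)), -7 + 4*8) = -60220/(-42/23 + (1/46)*1) = -60220/(-42/23 + 1/46) = -60220/(-83/46) = -60220*(-46/83) = 2770120/83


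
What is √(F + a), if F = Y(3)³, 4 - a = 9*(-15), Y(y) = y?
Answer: √166 ≈ 12.884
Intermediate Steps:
a = 139 (a = 4 - 9*(-15) = 4 - 1*(-135) = 4 + 135 = 139)
F = 27 (F = 3³ = 27)
√(F + a) = √(27 + 139) = √166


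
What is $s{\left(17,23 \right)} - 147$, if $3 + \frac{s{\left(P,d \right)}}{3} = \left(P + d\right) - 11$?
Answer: $-69$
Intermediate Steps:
$s{\left(P,d \right)} = -42 + 3 P + 3 d$ ($s{\left(P,d \right)} = -9 + 3 \left(\left(P + d\right) - 11\right) = -9 + 3 \left(-11 + P + d\right) = -9 + \left(-33 + 3 P + 3 d\right) = -42 + 3 P + 3 d$)
$s{\left(17,23 \right)} - 147 = \left(-42 + 3 \cdot 17 + 3 \cdot 23\right) - 147 = \left(-42 + 51 + 69\right) - 147 = 78 - 147 = -69$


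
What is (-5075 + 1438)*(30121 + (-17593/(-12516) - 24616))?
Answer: -250655395201/12516 ≈ -2.0027e+7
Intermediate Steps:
(-5075 + 1438)*(30121 + (-17593/(-12516) - 24616)) = -3637*(30121 + (-17593*(-1/12516) - 24616)) = -3637*(30121 + (17593/12516 - 24616)) = -3637*(30121 - 308076263/12516) = -3637*68918173/12516 = -250655395201/12516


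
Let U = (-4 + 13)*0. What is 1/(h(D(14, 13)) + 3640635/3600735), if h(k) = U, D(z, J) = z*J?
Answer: 240049/242709 ≈ 0.98904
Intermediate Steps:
D(z, J) = J*z
U = 0 (U = 9*0 = 0)
h(k) = 0
1/(h(D(14, 13)) + 3640635/3600735) = 1/(0 + 3640635/3600735) = 1/(0 + 3640635*(1/3600735)) = 1/(0 + 242709/240049) = 1/(242709/240049) = 240049/242709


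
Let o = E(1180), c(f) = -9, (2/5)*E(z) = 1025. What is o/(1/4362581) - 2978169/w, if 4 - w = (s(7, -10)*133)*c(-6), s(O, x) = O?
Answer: 187429016224037/16766 ≈ 1.1179e+10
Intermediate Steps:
E(z) = 5125/2 (E(z) = (5/2)*1025 = 5125/2)
o = 5125/2 ≈ 2562.5
w = 8383 (w = 4 - 7*133*(-9) = 4 - 931*(-9) = 4 - 1*(-8379) = 4 + 8379 = 8383)
o/(1/4362581) - 2978169/w = 5125/(2*(1/4362581)) - 2978169/8383 = 5125/(2*(1/4362581)) - 2978169*1/8383 = (5125/2)*4362581 - 2978169/8383 = 22358227625/2 - 2978169/8383 = 187429016224037/16766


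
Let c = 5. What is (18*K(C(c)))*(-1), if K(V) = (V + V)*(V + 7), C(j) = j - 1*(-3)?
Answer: -4320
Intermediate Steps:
C(j) = 3 + j (C(j) = j + 3 = 3 + j)
K(V) = 2*V*(7 + V) (K(V) = (2*V)*(7 + V) = 2*V*(7 + V))
(18*K(C(c)))*(-1) = (18*(2*(3 + 5)*(7 + (3 + 5))))*(-1) = (18*(2*8*(7 + 8)))*(-1) = (18*(2*8*15))*(-1) = (18*240)*(-1) = 4320*(-1) = -4320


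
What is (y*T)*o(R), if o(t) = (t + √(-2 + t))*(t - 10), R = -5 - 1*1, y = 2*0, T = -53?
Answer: 0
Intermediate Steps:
y = 0
R = -6 (R = -5 - 1 = -6)
o(t) = (-10 + t)*(t + √(-2 + t)) (o(t) = (t + √(-2 + t))*(-10 + t) = (-10 + t)*(t + √(-2 + t)))
(y*T)*o(R) = (0*(-53))*((-6)² - 10*(-6) - 10*√(-2 - 6) - 6*√(-2 - 6)) = 0*(36 + 60 - 20*I*√2 - 12*I*√2) = 0*(96 - 32*I*√2) = 0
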